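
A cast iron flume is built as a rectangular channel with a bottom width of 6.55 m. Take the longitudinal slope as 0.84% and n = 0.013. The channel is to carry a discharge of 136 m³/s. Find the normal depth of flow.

Manning's equation rearranged: A R^(2/3) = nQ / (1·√S) = 0.013 × 136 / (√0.0084) = 19.29.
Trying y = 1.65 m: A R^(2/3) = 11.5 — too small.
Trying y = 2.8 m: A R^(2/3) = 24.13 — too large.
Trying y = 2.38 m: A R^(2/3) = 19.31 — ≈ 19.29.

y_n = 2.38 m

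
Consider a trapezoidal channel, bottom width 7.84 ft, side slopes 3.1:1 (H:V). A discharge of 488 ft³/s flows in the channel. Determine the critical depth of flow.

At critical depth, Q² T / (g A³) = 1, i.e. A³/T = Q²/g = 488²/32.2 = 7396.
At y = 2.7 ft: A³/T = 3411 — short.
At y = 3.29 ft: A³/T = 7403 — matches.

y_c = 3.29 ft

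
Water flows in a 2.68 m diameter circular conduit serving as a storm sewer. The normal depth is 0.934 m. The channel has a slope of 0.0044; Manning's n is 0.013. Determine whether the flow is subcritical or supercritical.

For a circular section of diameter D = 2.68 m at depth y = 0.934 m, the central angle is θ = 2 arccos(1 − 2y/D) = 2.526 rad. Then A = (D²/8)(θ − sin θ) = 1.749 m² and P = Dθ/2 = 3.385 m.
Hydraulic radius R = A/P = 1.749/3.385 = 0.5168 m.
V = (1/n) R^(2/3) √S = (1/0.013) × 0.5168^(2/3) × √0.0044 = 3.286 m/s. Hydraulic depth D_h = A/T = 1.749/2.554 = 0.6849 m.
Froude number Fr = V/√(g·D_h) = 3.286/√(9.81×0.6849) = 1.27, which is greater than 1, so the flow is supercritical.

supercritical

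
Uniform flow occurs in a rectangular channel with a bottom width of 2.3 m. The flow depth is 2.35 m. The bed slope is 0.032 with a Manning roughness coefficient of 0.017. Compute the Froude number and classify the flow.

Flow area A = b·y = 2.3 × 2.35 = 5.405 m². Wetted perimeter P = b + 2y = 2.3 + 2×2.35 = 7 m.
Hydraulic radius R = A/P = 5.405/7 = 0.7721 m.
V = (1/n) R^(2/3) √S = (1/0.017) × 0.7721^(2/3) × √0.032 = 8.856 m/s. Hydraulic depth D_h = A/T = 5.405/2.3 = 2.35 m.
Froude number Fr = V/√(g·D_h) = 8.856/√(9.81×2.35) = 1.84, which is greater than 1, so the flow is supercritical.

supercritical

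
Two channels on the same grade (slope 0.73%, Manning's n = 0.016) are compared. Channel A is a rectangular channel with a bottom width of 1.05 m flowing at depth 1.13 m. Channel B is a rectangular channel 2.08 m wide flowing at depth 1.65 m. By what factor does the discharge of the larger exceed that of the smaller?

Channel A: Flow area A = b·y = 1.05 × 1.13 = 1.186 m². Wetted perimeter P = b + 2y = 1.05 + 2×1.13 = 3.31 m. Hydraulic radius R = A/P = 1.186/3.31 = 0.3585 m. Q_A = (1/0.016)·1.186·0.3585^(2/3)·√0.0073 = 3.197 m³/s.
Channel B: Flow area A = b·y = 2.08 × 1.65 = 3.432 m². Wetted perimeter P = b + 2y = 2.08 + 2×1.65 = 5.38 m. Hydraulic radius R = A/P = 3.432/5.38 = 0.6379 m. Q_B = (1/0.016)·3.432·0.6379^(2/3)·√0.0073 = 13.58 m³/s.
The larger discharge is 13.58 m³/s and the smaller is 3.197 m³/s; the ratio is 4.25.

4.25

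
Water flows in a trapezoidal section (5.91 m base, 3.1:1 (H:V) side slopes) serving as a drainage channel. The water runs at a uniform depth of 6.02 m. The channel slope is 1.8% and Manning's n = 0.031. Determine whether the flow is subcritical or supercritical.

supercritical

With bottom width b = 5.91 m and side slope z = 3.1: A = (b + zy)y = (5.91 + 3.1×6.02)×6.02 = 147.9 m²; P = b + 2y√(1+z²) = 5.91 + 2×6.02×3.257 = 45.13 m.
Hydraulic radius R = A/P = 147.9/45.13 = 3.278 m.
V = (1/n) R^(2/3) √S = (1/0.031) × 3.278^(2/3) × √0.018 = 9.55 m/s. Hydraulic depth D_h = A/T = 147.9/43.23 = 3.421 m.
Froude number Fr = V/√(g·D_h) = 9.55/√(9.81×3.421) = 1.65, which is greater than 1, so the flow is supercritical.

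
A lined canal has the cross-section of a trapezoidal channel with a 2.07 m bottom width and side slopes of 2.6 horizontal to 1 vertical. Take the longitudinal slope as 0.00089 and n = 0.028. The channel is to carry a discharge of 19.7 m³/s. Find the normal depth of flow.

y_n = 2.16 m

Manning's equation rearranged: A R^(2/3) = nQ / (1·√S) = 0.028 × 19.7 / (√0.00089) = 18.49.
Try y = 1.52 m: A R^(2/3) = 8.333 — short.
Try y = 2.51 m: A R^(2/3) = 26.28 — over.
Try y = 2.16 m: A R^(2/3) = 18.51 — ≈ 18.49.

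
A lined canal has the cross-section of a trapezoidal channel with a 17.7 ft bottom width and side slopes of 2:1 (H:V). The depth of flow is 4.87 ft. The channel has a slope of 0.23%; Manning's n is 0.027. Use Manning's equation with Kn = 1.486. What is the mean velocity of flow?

With bottom width b = 17.7 ft and side slope z = 2: A = (b + zy)y = (17.7 + 2×4.87)×4.87 = 133.6 ft²; P = b + 2y√(1+z²) = 17.7 + 2×4.87×2.236 = 39.48 ft.
Hydraulic radius R = A/P = 133.6/39.48 = 3.385 ft.
From Manning's equation, V = (1.486/n) R^(2/3) S^(1/2) = (1.486/0.027) × 3.385^(2/3) × 0.0023^(1/2) = 5.95 ft/s.

V = 5.95 ft/s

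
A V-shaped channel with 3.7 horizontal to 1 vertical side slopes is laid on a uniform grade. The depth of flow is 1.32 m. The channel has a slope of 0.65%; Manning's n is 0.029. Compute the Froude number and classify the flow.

subcritical

For a triangular section with side slope z = 3.7: A = zy² = 3.7×1.32² = 6.447 m²; P = 2y√(1+z²) = 2×1.32×3.833 = 10.12 m.
Hydraulic radius R = A/P = 6.447/10.12 = 0.6371 m.
V = (1/n) R^(2/3) √S = (1/0.029) × 0.6371^(2/3) × √0.0065 = 2.058 m/s. Hydraulic depth D_h = A/T = 6.447/9.768 = 0.66 m.
Froude number Fr = V/√(g·D_h) = 2.058/√(9.81×0.66) = 0.809, which is less than 1, so the flow is subcritical.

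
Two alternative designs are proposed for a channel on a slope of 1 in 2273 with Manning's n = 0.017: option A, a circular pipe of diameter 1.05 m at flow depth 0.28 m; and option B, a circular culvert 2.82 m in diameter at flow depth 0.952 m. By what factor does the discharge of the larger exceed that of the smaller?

Channel A: For a circular section of diameter D = 1.05 m at depth y = 0.28 m, the central angle is θ = 2 arccos(1 − 2y/D) = 2.171 rad. Then A = (D²/8)(θ − sin θ) = 0.1854 m² and P = Dθ/2 = 1.14 m. Hydraulic radius R = A/P = 0.1854/1.14 = 0.1627 m. Q_A = (1/0.017)·0.1854·0.1627^(2/3)·√0.0004399 = 0.06815 m³/s.
Channel B: For a circular section of diameter D = 2.82 m at depth y = 0.952 m, the central angle is θ = 2 arccos(1 − 2y/D) = 2.48 rad. Then A = (D²/8)(θ − sin θ) = 1.854 m² and P = Dθ/2 = 3.497 m. Hydraulic radius R = A/P = 1.854/3.497 = 0.5303 m. Q_B = (1/0.017)·1.854·0.5303^(2/3)·√0.0004399 = 1.499 m³/s.
The larger discharge is 1.499 m³/s and the smaller is 0.06815 m³/s; the ratio is 22.

22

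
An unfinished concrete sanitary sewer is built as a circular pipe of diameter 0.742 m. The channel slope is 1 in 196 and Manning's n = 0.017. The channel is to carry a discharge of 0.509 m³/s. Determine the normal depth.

y_n = 0.531 m

Manning's equation rearranged: A R^(2/3) = nQ / (1·√S) = 0.017 × 0.509 / (√0.005102) = 0.1211.
Try y = 0.379 m: A R^(2/3) = 0.0729 — short.
Try y = 0.636 m: A R^(2/3) = 0.1458 — over.
Try y = 0.531 m: A R^(2/3) = 0.1211 — matches.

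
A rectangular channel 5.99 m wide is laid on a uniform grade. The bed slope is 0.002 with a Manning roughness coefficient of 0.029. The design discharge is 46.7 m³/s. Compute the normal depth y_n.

Manning's equation rearranged: A R^(2/3) = nQ / (1·√S) = 0.029 × 46.7 / (√0.002) = 30.28.
Trying y = 2.71 m: A R^(2/3) = 20.53 — low.
Trying y = 4.12 m: A R^(2/3) = 35.62 — high.
Trying y = 3.63 m: A R^(2/3) = 30.25 — close enough.

y_n = 3.63 m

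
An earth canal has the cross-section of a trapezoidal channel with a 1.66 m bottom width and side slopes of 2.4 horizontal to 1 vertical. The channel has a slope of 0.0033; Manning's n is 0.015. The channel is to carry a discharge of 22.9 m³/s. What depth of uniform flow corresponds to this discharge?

Manning's equation rearranged: A R^(2/3) = nQ / (1·√S) = 0.015 × 22.9 / (√0.0033) = 5.98.
At y = 1.79 m: A R^(2/3) = 10.46 — over.
At y = 1.11 m: A R^(2/3) = 3.586 — short.
At y = 1.4 m: A R^(2/3) = 5.986 — ≈ 5.98.

y_n = 1.4 m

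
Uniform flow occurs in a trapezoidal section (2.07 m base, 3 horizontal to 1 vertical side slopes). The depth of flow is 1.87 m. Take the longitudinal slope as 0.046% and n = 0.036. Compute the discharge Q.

Q = 8.75 m³/s

With bottom width b = 2.07 m and side slope z = 3: A = (b + zy)y = (2.07 + 3×1.87)×1.87 = 14.36 m²; P = b + 2y√(1+z²) = 2.07 + 2×1.87×3.162 = 13.9 m.
Hydraulic radius R = A/P = 14.36/13.9 = 1.033 m.
Manning's equation: Q = (1/n) A R^(2/3) S^(1/2) = (1/0.036) × 14.36 × 1.033^(2/3) × 0.00046^(1/2) = 8.75 m³/s.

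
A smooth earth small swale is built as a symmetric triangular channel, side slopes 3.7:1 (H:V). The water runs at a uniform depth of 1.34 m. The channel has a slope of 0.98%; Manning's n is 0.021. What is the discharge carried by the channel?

For a triangular section with side slope z = 3.7: A = zy² = 3.7×1.34² = 6.644 m²; P = 2y√(1+z²) = 2×1.34×3.833 = 10.27 m.
Hydraulic radius R = A/P = 6.644/10.27 = 0.6468 m.
Manning's equation: Q = (1/n) A R^(2/3) S^(1/2) = (1/0.021) × 6.644 × 0.6468^(2/3) × 0.0098^(1/2) = 23.4 m³/s.

Q = 23.4 m³/s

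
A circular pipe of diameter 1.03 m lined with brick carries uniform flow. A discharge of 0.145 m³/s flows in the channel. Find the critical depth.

y_c = 0.209 m

At critical depth, Q² T / (g A³) = 1, i.e. A³/T = Q²/g = 0.145²/9.81 = 0.002143.
At y = 0.169 m: A³/T = 0.0009316 — low.
At y = 0.209 m: A³/T = 0.002144 — ≈ 0.002143.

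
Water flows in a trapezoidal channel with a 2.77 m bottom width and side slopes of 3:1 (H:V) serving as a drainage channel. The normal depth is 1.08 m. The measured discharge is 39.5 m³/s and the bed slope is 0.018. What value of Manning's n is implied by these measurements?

With bottom width b = 2.77 m and side slope z = 3: A = (b + zy)y = (2.77 + 3×1.08)×1.08 = 6.491 m²; P = b + 2y√(1+z²) = 2.77 + 2×1.08×3.162 = 9.601 m.
Hydraulic radius R = A/P = 6.491/9.601 = 0.6761 m.
Rearranging Manning's equation: n = (1/Q) A R^(2/3) S^(1/2) = (1/39.5) × 6.491 × 0.6761^(2/3) × √0.018 = 0.017.

n = 0.017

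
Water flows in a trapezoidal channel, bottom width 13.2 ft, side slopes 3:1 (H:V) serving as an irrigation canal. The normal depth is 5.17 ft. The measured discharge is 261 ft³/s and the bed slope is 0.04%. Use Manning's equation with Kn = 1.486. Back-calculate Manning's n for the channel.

n = 0.037

With bottom width b = 13.2 ft and side slope z = 3: A = (b + zy)y = (13.2 + 3×5.17)×5.17 = 148.4 ft²; P = b + 2y√(1+z²) = 13.2 + 2×5.17×3.162 = 45.9 ft.
Hydraulic radius R = A/P = 148.4/45.9 = 3.234 ft.
Rearranging Manning's equation: n = (1.486/Q) A R^(2/3) S^(1/2) = (1.486/261) × 148.4 × 3.234^(2/3) × √0.0004 = 0.037.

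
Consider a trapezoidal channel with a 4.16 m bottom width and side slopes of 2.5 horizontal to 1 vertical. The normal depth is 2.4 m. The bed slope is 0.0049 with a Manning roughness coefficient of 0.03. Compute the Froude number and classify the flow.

subcritical

With bottom width b = 4.16 m and side slope z = 2.5: A = (b + zy)y = (4.16 + 2.5×2.4)×2.4 = 24.38 m²; P = b + 2y√(1+z²) = 4.16 + 2×2.4×2.693 = 17.08 m.
Hydraulic radius R = A/P = 24.38/17.08 = 1.427 m.
V = (1/n) R^(2/3) √S = (1/0.03) × 1.427^(2/3) × √0.0049 = 2.958 m/s. Hydraulic depth D_h = A/T = 24.38/16.16 = 1.509 m.
Froude number Fr = V/√(g·D_h) = 2.958/√(9.81×1.509) = 0.769, which is less than 1, so the flow is subcritical.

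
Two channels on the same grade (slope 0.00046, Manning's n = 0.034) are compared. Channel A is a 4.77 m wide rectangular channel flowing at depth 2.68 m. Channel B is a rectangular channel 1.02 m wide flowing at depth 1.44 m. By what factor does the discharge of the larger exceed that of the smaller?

19.5

Channel A: Flow area A = b·y = 4.77 × 2.68 = 12.78 m². Wetted perimeter P = b + 2y = 4.77 + 2×2.68 = 10.13 m. Hydraulic radius R = A/P = 12.78/10.13 = 1.262 m. Q_A = (1/0.034)·12.78·1.262^(2/3)·√0.00046 = 9.417 m³/s.
Channel B: Flow area A = b·y = 1.02 × 1.44 = 1.469 m². Wetted perimeter P = b + 2y = 1.02 + 2×1.44 = 3.9 m. Hydraulic radius R = A/P = 1.469/3.9 = 0.3766 m. Q_B = (1/0.034)·1.469·0.3766^(2/3)·√0.00046 = 0.4832 m³/s.
The larger discharge is 9.417 m³/s and the smaller is 0.4832 m³/s; the ratio is 19.5.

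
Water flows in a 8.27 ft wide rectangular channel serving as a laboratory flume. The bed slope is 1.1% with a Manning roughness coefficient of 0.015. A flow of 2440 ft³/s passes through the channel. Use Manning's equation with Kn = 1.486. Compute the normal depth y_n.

y_n = 13.2 ft

Manning's equation rearranged: A R^(2/3) = nQ / (1.486·√S) = 0.015 × 2440 / (1.486 × √0.011) = 234.8.
At y = 9.14 ft: A R^(2/3) = 151.8 — too small.
At y = 16.2 ft: A R^(2/3) = 296.6 — too large.
At y = 13.2 ft: A R^(2/3) = 234.5 — matches.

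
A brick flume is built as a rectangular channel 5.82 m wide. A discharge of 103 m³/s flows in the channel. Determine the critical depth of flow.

For a rectangular channel, critical depth y_c = (q²/g)^(1/3) where q = Q/b = 103/5.82 = 17.7 m²/s.
So y_c = (17.7²/9.81)^(1/3) = 3.17 m.

y_c = 3.17 m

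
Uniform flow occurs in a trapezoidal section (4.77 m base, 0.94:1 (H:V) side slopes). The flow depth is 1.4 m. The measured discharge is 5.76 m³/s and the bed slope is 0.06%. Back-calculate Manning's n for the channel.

n = 0.036

With bottom width b = 4.77 m and side slope z = 0.94: A = (b + zy)y = (4.77 + 0.94×1.4)×1.4 = 8.52 m²; P = b + 2y√(1+z²) = 4.77 + 2×1.4×1.372 = 8.613 m.
Hydraulic radius R = A/P = 8.52/8.613 = 0.9893 m.
Rearranging Manning's equation: n = (1/Q) A R^(2/3) S^(1/2) = (1/5.76) × 8.52 × 0.9893^(2/3) × √0.0006 = 0.036.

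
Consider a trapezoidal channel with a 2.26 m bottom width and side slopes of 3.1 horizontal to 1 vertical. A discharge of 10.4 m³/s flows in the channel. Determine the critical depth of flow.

At critical depth, Q² T / (g A³) = 1, i.e. A³/T = Q²/g = 10.4²/9.81 = 11.03.
At y = 1.02 m: A³/T = 19.71 — over.
At y = 0.697 m: A³/T = 4.445 — short.
At y = 0.881 m: A³/T = 11.01 — matches.

y_c = 0.881 m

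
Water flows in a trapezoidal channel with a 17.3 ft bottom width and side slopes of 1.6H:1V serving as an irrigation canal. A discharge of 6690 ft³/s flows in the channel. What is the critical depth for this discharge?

At critical depth, Q² T / (g A³) = 1, i.e. A³/T = Q²/g = 6690²/32.2 = 1390000.
Trying y = 13.9 ft: A³/T = 2687000 — high.
Trying y = 11.7 ft: A³/T = 1367000 — close enough.

y_c = 11.7 ft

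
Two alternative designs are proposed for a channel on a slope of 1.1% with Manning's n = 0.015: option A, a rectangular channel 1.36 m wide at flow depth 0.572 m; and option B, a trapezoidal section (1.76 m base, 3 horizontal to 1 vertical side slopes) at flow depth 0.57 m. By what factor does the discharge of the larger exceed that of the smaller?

2.85

Channel A: Flow area A = b·y = 1.36 × 0.572 = 0.7779 m². Wetted perimeter P = b + 2y = 1.36 + 2×0.572 = 2.504 m. Hydraulic radius R = A/P = 0.7779/2.504 = 0.3107 m. Q_A = (1/0.015)·0.7779·0.3107^(2/3)·√0.011 = 2.495 m³/s.
Channel B: With bottom width b = 1.76 m and side slope z = 3: A = (b + zy)y = (1.76 + 3×0.57)×0.57 = 1.978 m²; P = b + 2y√(1+z²) = 1.76 + 2×0.57×3.162 = 5.365 m. Hydraulic radius R = A/P = 1.978/5.365 = 0.3687 m. Q_B = (1/0.015)·1.978·0.3687^(2/3)·√0.011 = 7.11 m³/s.
The larger discharge is 7.11 m³/s and the smaller is 2.495 m³/s; the ratio is 2.85.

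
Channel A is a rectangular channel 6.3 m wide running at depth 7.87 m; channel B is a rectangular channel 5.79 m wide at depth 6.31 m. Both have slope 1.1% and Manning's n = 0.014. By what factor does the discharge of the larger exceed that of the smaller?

1.48

Channel A: Flow area A = b·y = 6.3 × 7.87 = 49.58 m². Wetted perimeter P = b + 2y = 6.3 + 2×7.87 = 22.04 m. Hydraulic radius R = A/P = 49.58/22.04 = 2.25 m. Q_A = (1/0.014)·49.58·2.25^(2/3)·√0.011 = 637.7 m³/s.
Channel B: Flow area A = b·y = 5.79 × 6.31 = 36.53 m². Wetted perimeter P = b + 2y = 5.79 + 2×6.31 = 18.41 m. Hydraulic radius R = A/P = 36.53/18.41 = 1.985 m. Q_B = (1/0.014)·36.53·1.985^(2/3)·√0.011 = 432.2 m³/s.
The larger discharge is 637.7 m³/s and the smaller is 432.2 m³/s; the ratio is 1.48.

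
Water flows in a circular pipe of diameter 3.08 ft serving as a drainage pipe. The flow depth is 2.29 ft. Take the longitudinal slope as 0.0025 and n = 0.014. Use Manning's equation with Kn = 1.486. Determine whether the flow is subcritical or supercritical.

subcritical

For a circular section of diameter D = 3.08 ft at depth y = 2.29 ft, the central angle is θ = 2 arccos(1 − 2y/D) = 4.159 rad. Then A = (D²/8)(θ − sin θ) = 5.94 ft² and P = Dθ/2 = 6.405 ft.
Hydraulic radius R = A/P = 5.94/6.405 = 0.9275 ft.
V = (1.486/n) R^(2/3) √S = (1.486/0.014) × 0.9275^(2/3) × √0.0025 = 5.047 ft/s. Hydraulic depth D_h = A/T = 5.94/2.69 = 2.208 ft.
Froude number Fr = V/√(g·D_h) = 5.047/√(32.2×2.208) = 0.599, which is less than 1, so the flow is subcritical.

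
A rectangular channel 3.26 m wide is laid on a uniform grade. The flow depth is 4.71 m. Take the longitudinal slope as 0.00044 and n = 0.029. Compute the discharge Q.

Q = 12.6 m³/s

Flow area A = b·y = 3.26 × 4.71 = 15.35 m². Wetted perimeter P = b + 2y = 3.26 + 2×4.71 = 12.68 m.
Hydraulic radius R = A/P = 15.35/12.68 = 1.211 m.
Manning's equation: Q = (1/n) A R^(2/3) S^(1/2) = (1/0.029) × 15.35 × 1.211^(2/3) × 0.00044^(1/2) = 12.6 m³/s.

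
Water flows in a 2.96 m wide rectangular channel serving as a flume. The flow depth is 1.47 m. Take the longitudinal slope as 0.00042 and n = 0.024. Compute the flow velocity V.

Flow area A = b·y = 2.96 × 1.47 = 4.351 m². Wetted perimeter P = b + 2y = 2.96 + 2×1.47 = 5.9 m.
Hydraulic radius R = A/P = 4.351/5.9 = 0.7375 m.
From Manning's equation, V = (1/n) R^(2/3) S^(1/2) = (1/0.024) × 0.7375^(2/3) × 0.00042^(1/2) = 0.697 m/s.

V = 0.697 m/s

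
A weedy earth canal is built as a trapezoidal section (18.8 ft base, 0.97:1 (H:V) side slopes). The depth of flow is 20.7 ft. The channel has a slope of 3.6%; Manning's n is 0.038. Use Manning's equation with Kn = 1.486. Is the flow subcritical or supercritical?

With bottom width b = 18.8 ft and side slope z = 0.97: A = (b + zy)y = (18.8 + 0.97×20.7)×20.7 = 804.8 ft²; P = b + 2y√(1+z²) = 18.8 + 2×20.7×1.393 = 76.48 ft.
Hydraulic radius R = A/P = 804.8/76.48 = 10.52 ft.
V = (1.486/n) R^(2/3) √S = (1.486/0.038) × 10.52^(2/3) × √0.036 = 35.63 ft/s. Hydraulic depth D_h = A/T = 804.8/58.96 = 13.65 ft.
Froude number Fr = V/√(g·D_h) = 35.63/√(32.2×13.65) = 1.7, which is greater than 1, so the flow is supercritical.

supercritical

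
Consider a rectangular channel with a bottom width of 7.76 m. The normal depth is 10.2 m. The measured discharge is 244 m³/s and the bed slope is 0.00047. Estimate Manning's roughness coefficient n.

n = 0.014

Flow area A = b·y = 7.76 × 10.2 = 79.15 m². Wetted perimeter P = b + 2y = 7.76 + 2×10.2 = 28.16 m.
Hydraulic radius R = A/P = 79.15/28.16 = 2.811 m.
Rearranging Manning's equation: n = (1/Q) A R^(2/3) S^(1/2) = (1/244) × 79.15 × 2.811^(2/3) × √0.00047 = 0.014.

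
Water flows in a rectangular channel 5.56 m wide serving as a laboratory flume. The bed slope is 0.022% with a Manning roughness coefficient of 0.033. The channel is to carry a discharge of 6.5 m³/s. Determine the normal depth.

Manning's equation rearranged: A R^(2/3) = nQ / (1·√S) = 0.033 × 6.5 / (√0.00022) = 14.46.
At y = 2.8 m: A R^(2/3) = 19.44 — over.
At y = 1.98 m: A R^(2/3) = 12.13 — short.
At y = 2.25 m: A R^(2/3) = 14.47 — close enough.

y_n = 2.25 m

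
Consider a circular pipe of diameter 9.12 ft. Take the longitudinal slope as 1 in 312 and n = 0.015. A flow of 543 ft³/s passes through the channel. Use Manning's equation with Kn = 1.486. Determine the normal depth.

y_n = 6.49 ft

Manning's equation rearranged: A R^(2/3) = nQ / (1.486·√S) = 0.015 × 543 / (1.486 × √0.003205) = 96.82.
At y = 8.01 ft: A R^(2/3) = 119.2 — over.
At y = 6.49 ft: A R^(2/3) = 96.78 — ≈ 96.82.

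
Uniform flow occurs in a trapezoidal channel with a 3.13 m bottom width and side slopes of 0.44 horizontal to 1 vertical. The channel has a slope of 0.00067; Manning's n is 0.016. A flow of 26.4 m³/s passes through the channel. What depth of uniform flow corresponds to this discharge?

y_n = 2.98 m

Manning's equation rearranged: A R^(2/3) = nQ / (1·√S) = 0.016 × 26.4 / (√0.00067) = 16.32.
At y = 3.39 m: A R^(2/3) = 20.41 — high.
At y = 2.05 m: A R^(2/3) = 8.734 — low.
At y = 2.98 m: A R^(2/3) = 16.35 — close enough.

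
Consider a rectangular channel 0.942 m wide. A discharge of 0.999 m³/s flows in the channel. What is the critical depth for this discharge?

y_c = 0.486 m

For a rectangular channel, critical depth y_c = (q²/g)^(1/3) where q = Q/b = 0.999/0.942 = 1.061 m²/s.
So y_c = (1.061²/9.81)^(1/3) = 0.486 m.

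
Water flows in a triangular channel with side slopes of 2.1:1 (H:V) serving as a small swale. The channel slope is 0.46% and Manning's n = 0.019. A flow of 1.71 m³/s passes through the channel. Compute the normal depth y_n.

y_n = 0.701 m

Manning's equation rearranged: A R^(2/3) = nQ / (1·√S) = 0.019 × 1.71 / (√0.0046) = 0.479.
At y = 0.785 m: A R^(2/3) = 0.648 — high.
At y = 0.534 m: A R^(2/3) = 0.2319 — low.
At y = 0.701 m: A R^(2/3) = 0.4792 — ≈ 0.479.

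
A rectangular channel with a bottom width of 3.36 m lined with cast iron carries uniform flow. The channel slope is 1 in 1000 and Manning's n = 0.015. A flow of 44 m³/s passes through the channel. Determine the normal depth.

Manning's equation rearranged: A R^(2/3) = nQ / (1·√S) = 0.015 × 44 / (√0.001) = 20.87.
Trying y = 6.18 m: A R^(2/3) = 25 — over.
Trying y = 4.72 m: A R^(2/3) = 18.29 — short.
Trying y = 5.28 m: A R^(2/3) = 20.85 — ≈ 20.87.

y_n = 5.28 m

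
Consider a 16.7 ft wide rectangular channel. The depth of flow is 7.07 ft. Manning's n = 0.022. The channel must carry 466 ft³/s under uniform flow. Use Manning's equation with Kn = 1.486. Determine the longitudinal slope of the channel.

S = 0.00057

Flow area A = b·y = 16.7 × 7.07 = 118.1 ft². Wetted perimeter P = b + 2y = 16.7 + 2×7.07 = 30.84 ft.
Hydraulic radius R = A/P = 118.1/30.84 = 3.828 ft.
From Manning's equation, S = [nQ / (1.486 A R^(2/3))]² = [0.022 × 466 / (1.486 × 118.1 × 3.828^(2/3))]² = 0.00057.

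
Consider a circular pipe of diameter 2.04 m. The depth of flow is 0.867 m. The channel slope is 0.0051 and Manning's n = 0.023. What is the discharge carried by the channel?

Q = 2.44 m³/s

For a circular section of diameter D = 2.04 m at depth y = 0.867 m, the central angle is θ = 2 arccos(1 − 2y/D) = 2.84 rad. Then A = (D²/8)(θ − sin θ) = 1.323 m² and P = Dθ/2 = 2.897 m.
Hydraulic radius R = A/P = 1.323/2.897 = 0.4567 m.
Manning's equation: Q = (1/n) A R^(2/3) S^(1/2) = (1/0.023) × 1.323 × 0.4567^(2/3) × 0.0051^(1/2) = 2.44 m³/s.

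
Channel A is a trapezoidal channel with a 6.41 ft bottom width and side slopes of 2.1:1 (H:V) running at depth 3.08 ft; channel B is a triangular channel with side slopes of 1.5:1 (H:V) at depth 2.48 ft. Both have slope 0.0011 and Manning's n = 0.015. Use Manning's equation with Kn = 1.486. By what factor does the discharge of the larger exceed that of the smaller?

6.49

Channel A: With bottom width b = 6.41 ft and side slope z = 2.1: A = (b + zy)y = (6.41 + 2.1×3.08)×3.08 = 39.66 ft²; P = b + 2y√(1+z²) = 6.41 + 2×3.08×2.326 = 20.74 ft. Hydraulic radius R = A/P = 39.66/20.74 = 1.913 ft. Q_A = (1.486/0.015)·39.66·1.913^(2/3)·√0.0011 = 200.8 ft³/s.
Channel B: For a triangular section with side slope z = 1.5: A = zy² = 1.5×2.48² = 9.226 ft²; P = 2y√(1+z²) = 2×2.48×1.803 = 8.942 ft. Hydraulic radius R = A/P = 9.226/8.942 = 1.032 ft. Q_B = (1.486/0.015)·9.226·1.032^(2/3)·√0.0011 = 30.95 ft³/s.
The larger discharge is 200.8 ft³/s and the smaller is 30.95 ft³/s; the ratio is 6.49.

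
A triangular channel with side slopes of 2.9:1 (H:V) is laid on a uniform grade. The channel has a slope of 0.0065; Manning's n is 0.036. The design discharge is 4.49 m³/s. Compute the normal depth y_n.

Manning's equation rearranged: A R^(2/3) = nQ / (1·√S) = 0.036 × 4.49 / (√0.0065) = 2.005.
Try y = 1.3 m: A R^(2/3) = 3.542 — over.
Try y = 0.802 m: A R^(2/3) = 0.977 — short.
Try y = 1.05 m: A R^(2/3) = 2.004 — ≈ 2.005.

y_n = 1.05 m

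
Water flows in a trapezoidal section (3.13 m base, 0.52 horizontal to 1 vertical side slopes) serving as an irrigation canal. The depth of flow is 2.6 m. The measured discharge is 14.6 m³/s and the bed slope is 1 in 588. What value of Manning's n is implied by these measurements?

n = 0.0391

With bottom width b = 3.13 m and side slope z = 0.52: A = (b + zy)y = (3.13 + 0.52×2.6)×2.6 = 11.65 m²; P = b + 2y√(1+z²) = 3.13 + 2×2.6×1.127 = 8.991 m.
Hydraulic radius R = A/P = 11.65/8.991 = 1.296 m.
Rearranging Manning's equation: n = (1/Q) A R^(2/3) S^(1/2) = (1/14.6) × 11.65 × 1.296^(2/3) × √0.001701 = 0.0391.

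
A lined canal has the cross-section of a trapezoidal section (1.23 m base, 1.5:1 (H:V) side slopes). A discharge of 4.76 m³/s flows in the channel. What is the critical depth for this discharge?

At critical depth, Q² T / (g A³) = 1, i.e. A³/T = Q²/g = 4.76²/9.81 = 2.31.
At y = 0.597 m: A³/T = 0.6763 — low.
At y = 0.979 m: A³/T = 4.425 — high.
At y = 0.828 m: A³/T = 2.309 — close enough.

y_c = 0.828 m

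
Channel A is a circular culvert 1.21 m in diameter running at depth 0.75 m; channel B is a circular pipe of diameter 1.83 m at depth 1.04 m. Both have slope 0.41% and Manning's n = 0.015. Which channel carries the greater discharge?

Channel A: For a circular section of diameter D = 1.21 m at depth y = 0.75 m, the central angle is θ = 2 arccos(1 − 2y/D) = 3.626 rad. Then A = (D²/8)(θ − sin θ) = 0.7487 m² and P = Dθ/2 = 2.194 m. Hydraulic radius R = A/P = 0.7487/2.194 = 0.3413 m. Q_A = (1/0.015)·0.7487·0.3413^(2/3)·√0.0041 = 1.561 m³/s.
Channel B: For a circular section of diameter D = 1.83 m at depth y = 1.04 m, the central angle is θ = 2 arccos(1 − 2y/D) = 3.416 rad. Then A = (D²/8)(θ − sin θ) = 1.543 m² and P = Dθ/2 = 3.125 m. Hydraulic radius R = A/P = 1.543/3.125 = 0.4938 m. Q_B = (1/0.015)·1.543·0.4938^(2/3)·√0.0041 = 4.115 m³/s.
Q_A = 1.561 m³/s vs Q_B = 4.115 m³/s, so channel B carries more.

channel B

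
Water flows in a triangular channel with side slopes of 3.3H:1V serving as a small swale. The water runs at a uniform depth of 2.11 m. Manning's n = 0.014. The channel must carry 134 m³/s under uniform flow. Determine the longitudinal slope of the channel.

For a triangular section with side slope z = 3.3: A = zy² = 3.3×2.11² = 14.69 m²; P = 2y√(1+z²) = 2×2.11×3.448 = 14.55 m.
Hydraulic radius R = A/P = 14.69/14.55 = 1.01 m.
From Manning's equation, S = [nQ / (1 A R^(2/3))]² = [0.014 × 134 / (1 × 14.69 × 1.01^(2/3))]² = 0.0161.

S = 0.0161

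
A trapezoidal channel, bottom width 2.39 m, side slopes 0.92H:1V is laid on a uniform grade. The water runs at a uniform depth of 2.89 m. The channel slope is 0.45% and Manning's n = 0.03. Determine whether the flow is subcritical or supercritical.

subcritical

With bottom width b = 2.39 m and side slope z = 0.92: A = (b + zy)y = (2.39 + 0.92×2.89)×2.89 = 14.59 m²; P = b + 2y√(1+z²) = 2.39 + 2×2.89×1.359 = 10.24 m.
Hydraulic radius R = A/P = 14.59/10.24 = 1.424 m.
V = (1/n) R^(2/3) √S = (1/0.03) × 1.424^(2/3) × √0.0045 = 2.831 m/s. Hydraulic depth D_h = A/T = 14.59/7.708 = 1.893 m.
Froude number Fr = V/√(g·D_h) = 2.831/√(9.81×1.893) = 0.657, which is less than 1, so the flow is subcritical.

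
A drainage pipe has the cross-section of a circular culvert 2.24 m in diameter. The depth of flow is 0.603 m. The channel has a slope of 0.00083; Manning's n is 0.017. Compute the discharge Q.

Q = 0.719 m³/s

For a circular section of diameter D = 2.24 m at depth y = 0.603 m, the central angle is θ = 2 arccos(1 − 2y/D) = 2.182 rad. Then A = (D²/8)(θ − sin θ) = 0.8549 m² and P = Dθ/2 = 2.444 m.
Hydraulic radius R = A/P = 0.8549/2.444 = 0.3498 m.
Manning's equation: Q = (1/n) A R^(2/3) S^(1/2) = (1/0.017) × 0.8549 × 0.3498^(2/3) × 0.00083^(1/2) = 0.719 m³/s.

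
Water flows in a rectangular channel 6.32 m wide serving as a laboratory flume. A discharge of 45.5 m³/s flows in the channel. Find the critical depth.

For a rectangular channel, critical depth y_c = (q²/g)^(1/3) where q = Q/b = 45.5/6.32 = 7.199 m²/s.
So y_c = (7.199²/9.81)^(1/3) = 1.74 m.

y_c = 1.74 m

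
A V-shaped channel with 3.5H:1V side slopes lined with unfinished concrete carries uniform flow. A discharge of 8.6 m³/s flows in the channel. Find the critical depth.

At critical depth, Q² T / (g A³) = 1, i.e. A³/T = Q²/g = 8.6²/9.81 = 7.539.
At y = 0.824 m: A³/T = 2.327 — low.
At y = 1.24 m: A³/T = 17.96 — high.
At y = 1.04 m: A³/T = 7.452 — matches.

y_c = 1.04 m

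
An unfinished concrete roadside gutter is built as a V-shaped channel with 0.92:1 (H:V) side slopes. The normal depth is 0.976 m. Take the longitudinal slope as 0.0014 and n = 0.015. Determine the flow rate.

For a triangular section with side slope z = 0.92: A = zy² = 0.92×0.976² = 0.8764 m²; P = 2y√(1+z²) = 2×0.976×1.359 = 2.652 m.
Hydraulic radius R = A/P = 0.8764/2.652 = 0.3304 m.
Manning's equation: Q = (1/n) A R^(2/3) S^(1/2) = (1/0.015) × 0.8764 × 0.3304^(2/3) × 0.0014^(1/2) = 1.04 m³/s.

Q = 1.04 m³/s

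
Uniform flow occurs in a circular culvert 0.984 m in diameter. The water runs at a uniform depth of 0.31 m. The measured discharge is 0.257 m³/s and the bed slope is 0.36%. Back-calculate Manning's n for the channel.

n = 0.015

For a circular section of diameter D = 0.984 m at depth y = 0.31 m, the central angle is θ = 2 arccos(1 − 2y/D) = 2.384 rad. Then A = (D²/8)(θ − sin θ) = 0.2053 m² and P = Dθ/2 = 1.173 m.
Hydraulic radius R = A/P = 0.2053/1.173 = 0.1751 m.
Rearranging Manning's equation: n = (1/Q) A R^(2/3) S^(1/2) = (1/0.257) × 0.2053 × 0.1751^(2/3) × √0.0036 = 0.015.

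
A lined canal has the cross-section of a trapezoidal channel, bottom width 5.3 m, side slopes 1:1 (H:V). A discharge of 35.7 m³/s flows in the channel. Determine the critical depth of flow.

At critical depth, Q² T / (g A³) = 1, i.e. A³/T = Q²/g = 35.7²/9.81 = 129.9.
Try y = 1.64 m: A³/T = 171.8 — high.
Try y = 1.23 m: A³/T = 66.77 — low.
Try y = 1.51 m: A³/T = 130.7 — matches.

y_c = 1.51 m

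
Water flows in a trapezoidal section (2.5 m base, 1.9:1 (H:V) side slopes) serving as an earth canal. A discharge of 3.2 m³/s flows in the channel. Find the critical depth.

y_c = 0.484 m

At critical depth, Q² T / (g A³) = 1, i.e. A³/T = Q²/g = 3.2²/9.81 = 1.044.
Try y = 0.38 m: A³/T = 0.4654 — too small.
Try y = 0.607 m: A³/T = 2.269 — too large.
Try y = 0.484 m: A³/T = 1.045 — ≈ 1.044.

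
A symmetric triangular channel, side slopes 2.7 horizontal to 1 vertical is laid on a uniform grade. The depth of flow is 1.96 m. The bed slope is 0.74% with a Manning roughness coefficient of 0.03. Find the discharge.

Q = 28.1 m³/s

For a triangular section with side slope z = 2.7: A = zy² = 2.7×1.96² = 10.37 m²; P = 2y√(1+z²) = 2×1.96×2.879 = 11.29 m.
Hydraulic radius R = A/P = 10.37/11.29 = 0.919 m.
Manning's equation: Q = (1/n) A R^(2/3) S^(1/2) = (1/0.03) × 10.37 × 0.919^(2/3) × 0.0074^(1/2) = 28.1 m³/s.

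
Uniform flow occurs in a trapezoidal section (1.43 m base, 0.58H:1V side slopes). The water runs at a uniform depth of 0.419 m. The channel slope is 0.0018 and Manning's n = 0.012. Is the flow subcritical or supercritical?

With bottom width b = 1.43 m and side slope z = 0.58: A = (b + zy)y = (1.43 + 0.58×0.419)×0.419 = 0.701 m²; P = b + 2y√(1+z²) = 1.43 + 2×0.419×1.156 = 2.399 m.
Hydraulic radius R = A/P = 0.701/2.399 = 0.2922 m.
V = (1/n) R^(2/3) √S = (1/0.012) × 0.2922^(2/3) × √0.0018 = 1.557 m/s. Hydraulic depth D_h = A/T = 0.701/1.916 = 0.3659 m.
Froude number Fr = V/√(g·D_h) = 1.557/√(9.81×0.3659) = 0.822, which is less than 1, so the flow is subcritical.

subcritical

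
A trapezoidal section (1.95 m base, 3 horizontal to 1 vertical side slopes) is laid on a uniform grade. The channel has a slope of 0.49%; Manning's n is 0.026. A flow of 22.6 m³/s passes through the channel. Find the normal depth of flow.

Manning's equation rearranged: A R^(2/3) = nQ / (1·√S) = 0.026 × 22.6 / (√0.0049) = 8.394.
Trying y = 1.32 m: A R^(2/3) = 6.483 — low.
Trying y = 1.67 m: A R^(2/3) = 11.07 — high.
Trying y = 1.48 m: A R^(2/3) = 8.394 — ≈ 8.394.

y_n = 1.48 m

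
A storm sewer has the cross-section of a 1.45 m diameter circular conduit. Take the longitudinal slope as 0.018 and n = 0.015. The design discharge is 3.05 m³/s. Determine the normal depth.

Manning's equation rearranged: A R^(2/3) = nQ / (1·√S) = 0.015 × 3.05 / (√0.018) = 0.341.
Trying y = 0.724 m: A R^(2/3) = 0.4188 — over.
Trying y = 0.531 m: A R^(2/3) = 0.2403 — short.
Trying y = 0.643 m: A R^(2/3) = 0.3407 — ≈ 0.341.

y_n = 0.643 m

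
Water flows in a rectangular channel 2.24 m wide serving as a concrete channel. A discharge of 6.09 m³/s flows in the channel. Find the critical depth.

y_c = 0.91 m

For a rectangular channel, critical depth y_c = (q²/g)^(1/3) where q = Q/b = 6.09/2.24 = 2.719 m²/s.
So y_c = (2.719²/9.81)^(1/3) = 0.91 m.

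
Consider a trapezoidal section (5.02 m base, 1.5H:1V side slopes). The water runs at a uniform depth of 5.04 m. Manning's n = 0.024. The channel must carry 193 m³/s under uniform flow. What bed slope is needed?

S = 0.0014

With bottom width b = 5.02 m and side slope z = 1.5: A = (b + zy)y = (5.02 + 1.5×5.04)×5.04 = 63.4 m²; P = b + 2y√(1+z²) = 5.02 + 2×5.04×1.803 = 23.19 m.
Hydraulic radius R = A/P = 63.4/23.19 = 2.734 m.
From Manning's equation, S = [nQ / (1 A R^(2/3))]² = [0.024 × 193 / (1 × 63.4 × 2.734^(2/3))]² = 0.0014.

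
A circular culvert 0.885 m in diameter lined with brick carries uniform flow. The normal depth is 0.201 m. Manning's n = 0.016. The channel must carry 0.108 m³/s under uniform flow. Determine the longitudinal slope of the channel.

For a circular section of diameter D = 0.885 m at depth y = 0.201 m, the central angle is θ = 2 arccos(1 − 2y/D) = 1.987 rad. Then A = (D²/8)(θ − sin θ) = 0.105 m² and P = Dθ/2 = 0.8792 m.
Hydraulic radius R = A/P = 0.105/0.8792 = 0.1194 m.
From Manning's equation, S = [nQ / (1 A R^(2/3))]² = [0.016 × 0.108 / (1 × 0.105 × 0.1194^(2/3))]² = 0.00461.

S = 0.00461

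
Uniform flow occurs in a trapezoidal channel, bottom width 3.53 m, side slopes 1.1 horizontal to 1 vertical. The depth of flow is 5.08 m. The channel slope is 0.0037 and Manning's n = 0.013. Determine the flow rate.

Q = 398 m³/s

With bottom width b = 3.53 m and side slope z = 1.1: A = (b + zy)y = (3.53 + 1.1×5.08)×5.08 = 46.32 m²; P = b + 2y√(1+z²) = 3.53 + 2×5.08×1.487 = 18.63 m.
Hydraulic radius R = A/P = 46.32/18.63 = 2.486 m.
Manning's equation: Q = (1/n) A R^(2/3) S^(1/2) = (1/0.013) × 46.32 × 2.486^(2/3) × 0.0037^(1/2) = 398 m³/s.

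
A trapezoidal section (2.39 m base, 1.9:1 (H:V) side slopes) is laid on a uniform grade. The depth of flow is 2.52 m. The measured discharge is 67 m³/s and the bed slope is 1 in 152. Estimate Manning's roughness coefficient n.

n = 0.027

With bottom width b = 2.39 m and side slope z = 1.9: A = (b + zy)y = (2.39 + 1.9×2.52)×2.52 = 18.09 m²; P = b + 2y√(1+z²) = 2.39 + 2×2.52×2.147 = 13.21 m.
Hydraulic radius R = A/P = 18.09/13.21 = 1.369 m.
Rearranging Manning's equation: n = (1/Q) A R^(2/3) S^(1/2) = (1/67) × 18.09 × 1.369^(2/3) × √0.006579 = 0.027.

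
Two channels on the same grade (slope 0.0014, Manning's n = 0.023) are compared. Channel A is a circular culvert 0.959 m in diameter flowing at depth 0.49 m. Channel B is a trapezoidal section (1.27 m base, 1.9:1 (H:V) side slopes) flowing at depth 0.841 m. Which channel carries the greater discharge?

Channel A: For a circular section of diameter D = 0.959 m at depth y = 0.49 m, the central angle is θ = 2 arccos(1 − 2y/D) = 3.185 rad. Then A = (D²/8)(θ − sin θ) = 0.3712 m² and P = Dθ/2 = 1.527 m. Hydraulic radius R = A/P = 0.3712/1.527 = 0.243 m. Q_A = (1/0.023)·0.3712·0.243^(2/3)·√0.0014 = 0.2352 m³/s.
Channel B: With bottom width b = 1.27 m and side slope z = 1.9: A = (b + zy)y = (1.27 + 1.9×0.841)×0.841 = 2.412 m²; P = b + 2y√(1+z²) = 1.27 + 2×0.841×2.147 = 4.881 m. Hydraulic radius R = A/P = 2.412/4.881 = 0.4941 m. Q_B = (1/0.023)·2.412·0.4941^(2/3)·√0.0014 = 2.452 m³/s.
Q_A = 0.2352 m³/s vs Q_B = 2.452 m³/s, so channel B carries more.

channel B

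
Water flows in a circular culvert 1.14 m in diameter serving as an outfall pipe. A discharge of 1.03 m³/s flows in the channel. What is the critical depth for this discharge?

y_c = 0.559 m

At critical depth, Q² T / (g A³) = 1, i.e. A³/T = Q²/g = 1.03²/9.81 = 0.1081.
At y = 0.616 m: A³/T = 0.1568 — over.
At y = 0.559 m: A³/T = 0.1082 — close enough.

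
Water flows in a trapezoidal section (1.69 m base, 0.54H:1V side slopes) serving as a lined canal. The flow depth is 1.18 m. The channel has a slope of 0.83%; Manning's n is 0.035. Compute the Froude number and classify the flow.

With bottom width b = 1.69 m and side slope z = 0.54: A = (b + zy)y = (1.69 + 0.54×1.18)×1.18 = 2.746 m²; P = b + 2y√(1+z²) = 1.69 + 2×1.18×1.136 = 4.372 m.
Hydraulic radius R = A/P = 2.746/4.372 = 0.6281 m.
V = (1/n) R^(2/3) √S = (1/0.035) × 0.6281^(2/3) × √0.0083 = 1.909 m/s. Hydraulic depth D_h = A/T = 2.746/2.964 = 0.9264 m.
Froude number Fr = V/√(g·D_h) = 1.909/√(9.81×0.9264) = 0.633, which is less than 1, so the flow is subcritical.

subcritical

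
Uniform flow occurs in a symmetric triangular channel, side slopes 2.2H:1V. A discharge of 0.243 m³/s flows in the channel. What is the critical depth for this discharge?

y_c = 0.301 m

At critical depth, Q² T / (g A³) = 1, i.e. A³/T = Q²/g = 0.243²/9.81 = 0.006019.
Try y = 0.227 m: A³/T = 0.001459 — low.
Try y = 0.337 m: A³/T = 0.01052 — high.
Try y = 0.301 m: A³/T = 0.005979 — close enough.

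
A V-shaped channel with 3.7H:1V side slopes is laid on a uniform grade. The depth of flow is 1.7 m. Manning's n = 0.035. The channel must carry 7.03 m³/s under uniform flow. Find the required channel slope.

For a triangular section with side slope z = 3.7: A = zy² = 3.7×1.7² = 10.69 m²; P = 2y√(1+z²) = 2×1.7×3.833 = 13.03 m.
Hydraulic radius R = A/P = 10.69/13.03 = 0.8206 m.
From Manning's equation, S = [nQ / (1 A R^(2/3))]² = [0.035 × 7.03 / (1 × 10.69 × 0.8206^(2/3))]² = 0.000689.

S = 0.000689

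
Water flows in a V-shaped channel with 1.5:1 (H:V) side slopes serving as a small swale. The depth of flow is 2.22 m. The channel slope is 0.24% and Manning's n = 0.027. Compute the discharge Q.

For a triangular section with side slope z = 1.5: A = zy² = 1.5×2.22² = 7.393 m²; P = 2y√(1+z²) = 2×2.22×1.803 = 8.004 m.
Hydraulic radius R = A/P = 7.393/8.004 = 0.9236 m.
Manning's equation: Q = (1/n) A R^(2/3) S^(1/2) = (1/0.027) × 7.393 × 0.9236^(2/3) × 0.0024^(1/2) = 12.7 m³/s.

Q = 12.7 m³/s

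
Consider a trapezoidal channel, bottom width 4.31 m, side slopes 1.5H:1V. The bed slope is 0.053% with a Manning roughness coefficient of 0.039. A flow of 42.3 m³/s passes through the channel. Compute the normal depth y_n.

Manning's equation rearranged: A R^(2/3) = nQ / (1·√S) = 0.039 × 42.3 / (√0.00053) = 71.66.
Trying y = 4.76 m: A R^(2/3) = 101.4 — high.
Trying y = 3.22 m: A R^(2/3) = 44.33 — low.
Trying y = 4.05 m: A R^(2/3) = 71.66 — close enough.

y_n = 4.05 m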